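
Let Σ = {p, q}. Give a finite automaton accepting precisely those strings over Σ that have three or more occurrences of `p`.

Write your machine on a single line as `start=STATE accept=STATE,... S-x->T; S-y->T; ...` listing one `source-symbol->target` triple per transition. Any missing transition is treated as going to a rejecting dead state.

Only the number of `p`s matters, and only up to 4. Make a chain s0 → s1 → s2 → s3 → s4 advanced by each `p` (with s4 absorbing); every other symbol self-loops. The accepting set is {s3, s4}.
5 states suffice.
        p   q  
>  s0   s1  s0 
   s1   s2  s1 
   s2   s3  s2 
 * s3   s4  s3 
 * s4   s4  s4 
(> = start, * = accepting)

start=s0; accept=s3,s4; s0-p->s1; s0-q->s0; s1-p->s2; s1-q->s1; s2-p->s3; s2-q->s2; s3-p->s4; s3-q->s3; s4-p->s4; s4-q->s4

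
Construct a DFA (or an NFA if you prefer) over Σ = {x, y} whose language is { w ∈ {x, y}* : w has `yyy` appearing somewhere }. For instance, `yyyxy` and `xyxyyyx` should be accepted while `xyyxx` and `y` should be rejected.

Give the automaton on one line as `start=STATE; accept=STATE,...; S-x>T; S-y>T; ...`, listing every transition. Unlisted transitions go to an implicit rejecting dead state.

Track how much of `yyy` has been matched so far: state q0 is no progress, q3 is the absorbing accept state reached once `yyy` has occurred. Intermediate states record partial matches; on a mismatch, fall back to the longest reusable overlap.
4 states suffice.
        x   y  
>  q0   q0  q1 
   q1   q0  q2 
   q2   q0  q3 
 * q3   q3  q3 
(> = start, * = accepting)

start=q0; accept=q3; q0-x>q0; q0-y>q1; q1-x>q0; q1-y>q2; q2-x>q0; q2-y>q3; q3-x>q3; q3-y>q3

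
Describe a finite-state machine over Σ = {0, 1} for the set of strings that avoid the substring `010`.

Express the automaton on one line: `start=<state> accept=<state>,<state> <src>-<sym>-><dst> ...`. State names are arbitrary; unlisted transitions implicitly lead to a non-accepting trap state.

start=A accept=A,B,C A-0->B A-1->A B-0->B B-1->C C-0->D C-1->A D-0->D D-1->D

Track partial matches of the forbidden pattern `010`. State D is a dead state reached once `010` has occurred; every other state accepts. A means no part of `010` is currently matched.
A 4-state machine:
       0  1 
>* A   B  A 
 * B   B  C 
 * C   D  A 
   D   D  D 
(> = start, * = accepting)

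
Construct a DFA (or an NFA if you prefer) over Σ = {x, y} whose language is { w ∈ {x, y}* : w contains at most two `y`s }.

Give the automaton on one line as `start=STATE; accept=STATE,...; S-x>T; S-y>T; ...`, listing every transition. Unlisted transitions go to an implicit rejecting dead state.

Count `y`s, saturating at 3: states q0 through q2 mean 0 through 2 `y`s seen; q3 means more than 2. Each `y` increments (capped at q3); other symbols loop. Accept from {q0, q1, q2}.
        x   y  
>* q0   q0  q1 
 * q1   q1  q2 
 * q2   q2  q3 
   q3   q3  q3 
(> = start, * = accepting)

start=q0; accept=q0,q1,q2; q0-x>q0; q0-y>q1; q1-x>q1; q1-y>q2; q2-x>q2; q2-y>q3; q3-x>q3; q3-y>q3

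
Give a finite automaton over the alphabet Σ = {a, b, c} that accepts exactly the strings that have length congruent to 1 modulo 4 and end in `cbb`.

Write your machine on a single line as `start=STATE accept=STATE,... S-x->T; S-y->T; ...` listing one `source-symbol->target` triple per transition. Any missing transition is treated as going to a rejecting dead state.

Build one automaton per condition and run them in lockstep. The first has 4 states tracking the input length modulo 4; the second has 4 states tracking how much of the suffix `cbb` has currently been matched. A product state is a pair (one from each), accepting exactly when both do. Equivalent product states are then merged.
7 states suffice.
        a   b   c  
>  q0   q1  q1  q1 
   q1   q2  q2  q2 
   q2   q3  q3  q4 
   q3   q0  q0  q0 
   q4   q0  q5  q0 
   q5   q1  q6  q1 
 * q6   q2  q2  q2 
(> = start, * = accepting)

start=q0; accept=q6; q0-a->q1; q0-b->q1; q0-c->q1; q1-a->q2; q1-b->q2; q1-c->q2; q2-a->q3; q2-b->q3; q2-c->q4; q3-a->q0; q3-b->q0; q3-c->q0; q4-a->q0; q4-b->q5; q4-c->q0; q5-a->q1; q5-b->q6; q5-c->q1; q6-a->q2; q6-b->q2; q6-c->q2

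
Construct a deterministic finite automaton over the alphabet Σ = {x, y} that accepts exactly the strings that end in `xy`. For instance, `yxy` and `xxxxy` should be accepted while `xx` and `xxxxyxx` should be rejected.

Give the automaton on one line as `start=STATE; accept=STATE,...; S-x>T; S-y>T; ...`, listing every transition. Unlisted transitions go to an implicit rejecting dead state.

start=s0; accept=s2; s0-x>s1; s0-y>s0; s1-x>s1; s1-y>s2; s2-x>s1; s2-y>s0

Remember how much of `xy` the current input suffix matches. State s0 means no match yet; s1 means the last symbol is `x`; s2 means the last 2 symbols are `xy`. Only s2 accepts. On a mismatch, fall back to the longest proper suffix that is still a prefix of `xy`.
        x   y  
>  s0   s1  s0 
   s1   s1  s2 
 * s2   s1  s0 
(> = start, * = accepting)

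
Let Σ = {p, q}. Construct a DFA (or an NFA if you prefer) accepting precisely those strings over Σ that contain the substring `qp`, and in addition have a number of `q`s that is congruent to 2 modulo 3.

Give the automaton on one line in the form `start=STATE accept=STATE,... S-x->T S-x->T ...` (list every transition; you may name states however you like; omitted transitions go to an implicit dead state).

start=S0 accept=S4 S0-p->S0 S0-q->S1 S1-p->S2 S1-q->S3 S2-p->S2 S2-q->S4 S3-p->S4 S3-q->S5 S4-p->S4 S4-q->S6 S5-p->S6 S5-q->S1 S6-p->S6 S6-q->S2

Build one automaton per condition and run them in lockstep. One (3 states) tracks whether and how much of `qp` has been seen; the other (3 states) tracks the count of `q`s modulo 3. Each combined state is a pair, one component from each; accept when both components accept.
7 states suffice.
        p   q  
>  S0   S0  S1 
   S1   S2  S3 
   S2   S2  S4 
   S3   S4  S5 
 * S4   S4  S6 
   S5   S6  S1 
   S6   S6  S2 
(> = start, * = accepting)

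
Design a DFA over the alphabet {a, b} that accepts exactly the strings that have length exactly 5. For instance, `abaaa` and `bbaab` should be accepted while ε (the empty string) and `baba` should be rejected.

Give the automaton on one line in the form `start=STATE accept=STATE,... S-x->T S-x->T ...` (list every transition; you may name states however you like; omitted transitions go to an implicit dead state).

start=q0 accept=q5 q0-a->q1 q0-b->q1 q1-a->q2 q1-b->q2 q2-a->q3 q2-b->q3 q3-a->q4 q3-b->q4 q4-a->q5 q4-b->q5 q5-a->q6 q5-b->q6 q6-a->q6 q6-b->q6

Count input length up to 6: every symbol moves from q0 toward q6, which means 'more than 5' and absorbs. Accept from {q5}.
        a   b  
>  q0   q1  q1 
   q1   q2  q2 
   q2   q3  q3 
   q3   q4  q4 
   q4   q5  q5 
 * q5   q6  q6 
   q6   q6  q6 
(> = start, * = accepting)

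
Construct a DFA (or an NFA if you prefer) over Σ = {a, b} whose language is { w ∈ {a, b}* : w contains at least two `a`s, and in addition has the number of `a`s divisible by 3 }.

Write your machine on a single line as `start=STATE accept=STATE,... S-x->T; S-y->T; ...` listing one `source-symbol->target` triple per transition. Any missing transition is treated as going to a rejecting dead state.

start=q0; accept=q3; q0-a->q1; q0-b->q0; q1-a->q2; q1-b->q1; q2-a->q3; q2-b->q2; q3-a->q4; q3-b->q3; q4-a->q5; q4-b->q4; q5-a->q3; q5-b->q5

Run two small machines in parallel and take their product. One (4 states) tracks the count of `a`s, saturating at 3; the other (3 states) tracks the count of `a`s modulo 3. Each combined state is a pair, one component from each; accept when both components accept.
A 6-state machine:
        a   b  
>  q0   q1  q0 
   q1   q2  q1 
   q2   q3  q2 
 * q3   q4  q3 
   q4   q5  q4 
   q5   q3  q5 
(> = start, * = accepting)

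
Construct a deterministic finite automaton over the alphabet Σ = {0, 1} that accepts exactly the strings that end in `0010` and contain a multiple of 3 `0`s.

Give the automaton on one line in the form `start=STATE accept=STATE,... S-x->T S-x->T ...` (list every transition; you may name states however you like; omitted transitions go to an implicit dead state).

start=A accept=G A-0->B A-1->A B-0->C B-1->D C-0->A C-1->E D-0->F D-1->D E-0->G E-1->F F-0->A F-1->F G-0->B G-1->A

Build one automaton per condition and run them in lockstep. The first has 5 states tracking how much of the suffix `0010` has currently been matched; the second has 3 states tracking the count of `0`s modulo 3. A product state is a pair (one from each), accepting exactly when both do. Equivalent product states are then merged.
A 7-state machine:
       0  1 
>  A   B  A 
   B   C  D 
   C   A  E 
   D   F  D 
   E   G  F 
   F   A  F 
 * G   B  A 
(> = start, * = accepting)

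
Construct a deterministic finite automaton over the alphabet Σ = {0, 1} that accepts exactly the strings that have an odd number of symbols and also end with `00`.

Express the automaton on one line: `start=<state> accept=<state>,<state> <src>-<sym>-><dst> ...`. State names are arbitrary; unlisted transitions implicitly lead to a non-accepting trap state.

Build one automaton per condition and run them in lockstep. One (2 states) tracks the input length modulo 2; the other (3 states) tracks how much of the suffix `00` has currently been matched. Each combined state is a pair, one component from each; accept when both components accept.
        0   1  
>  q0   q1  q2 
   q1   q3  q0 
   q2   q4  q0 
   q3   q5  q2 
   q4   q5  q2 
 * q5   q3  q0 
(> = start, * = accepting)

start=q0 accept=q5 q0-0->q1 q0-1->q2 q1-0->q3 q1-1->q0 q2-0->q4 q2-1->q0 q3-0->q5 q3-1->q2 q4-0->q5 q4-1->q2 q5-0->q3 q5-1->q0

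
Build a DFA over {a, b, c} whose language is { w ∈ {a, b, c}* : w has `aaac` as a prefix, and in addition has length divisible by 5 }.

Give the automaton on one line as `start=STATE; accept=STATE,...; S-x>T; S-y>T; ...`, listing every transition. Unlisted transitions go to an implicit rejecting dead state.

Build one automaton per condition and run them in lockstep. The first has 6 states tracking whether the input so far still matches the prefix `aaac`; the second has 5 states tracking the input length modulo 5. A product state is a pair (one from each), accepting exactly when both do.
A 14-state machine:
          a    b    c  
>  q0     q1   q2   q2 
   q1     q3   q4   q4 
   q2     q4   q4   q4 
   q3     q5   q6   q6 
   q4     q6   q6   q6 
   q5     q7   q7   q8 
   q6     q7   q7   q7 
   q7     q9   q9   q9 
   q8    q10  q10  q10 
   q9     q2   q2   q2 
 * q10   q11  q11  q11 
   q11   q12  q12  q12 
   q12   q13  q13  q13 
   q13    q8   q8   q8 
(> = start, * = accepting)

start=q0; accept=q10; q0-a>q1; q0-b>q2; q0-c>q2; q1-a>q3; q1-b>q4; q1-c>q4; q2-a>q4; q2-b>q4; q2-c>q4; q3-a>q5; q3-b>q6; q3-c>q6; q4-a>q6; q4-b>q6; q4-c>q6; q5-a>q7; q5-b>q7; q5-c>q8; q6-a>q7; q6-b>q7; q6-c>q7; q7-a>q9; q7-b>q9; q7-c>q9; q8-a>q10; q8-b>q10; q8-c>q10; q9-a>q2; q9-b>q2; q9-c>q2; q10-a>q11; q10-b>q11; q10-c>q11; q11-a>q12; q11-b>q12; q11-c>q12; q12-a>q13; q12-b>q13; q12-c>q13; q13-a>q8; q13-b>q8; q13-c>q8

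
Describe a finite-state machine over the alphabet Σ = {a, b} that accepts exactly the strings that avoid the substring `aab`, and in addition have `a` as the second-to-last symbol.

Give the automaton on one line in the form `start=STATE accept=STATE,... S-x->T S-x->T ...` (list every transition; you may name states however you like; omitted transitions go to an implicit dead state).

start=q0 accept=q3,q4 q0-a->q1 q0-b->q2 q1-a->q3 q1-b->q4 q2-a->q5 q2-b->q6 q3-a->q3 q3-b->q7 q4-a->q5 q4-b->q6 q5-a->q3 q5-b->q4 q6-a->q5 q6-b->q6 q7-a->q8 q7-b->q9 q8-a->q10 q8-b->q7 q9-a->q8 q9-b->q9 q10-a->q10 q10-b->q7

Run two small machines in parallel and take their product. One (4 states) tracks partial matches of the forbidden pattern `aab`; the other (7 states) tracks the last 2 symbols read. Each combined state is a pair, one component from each; accept when both components accept.
          a    b  
>  q0     q1   q2 
   q1     q3   q4 
   q2     q5   q6 
 * q3     q3   q7 
 * q4     q5   q6 
   q5     q3   q4 
   q6     q5   q6 
   q7     q8   q9 
   q8    q10   q7 
   q9     q8   q9 
   q10   q10   q7 
(> = start, * = accepting)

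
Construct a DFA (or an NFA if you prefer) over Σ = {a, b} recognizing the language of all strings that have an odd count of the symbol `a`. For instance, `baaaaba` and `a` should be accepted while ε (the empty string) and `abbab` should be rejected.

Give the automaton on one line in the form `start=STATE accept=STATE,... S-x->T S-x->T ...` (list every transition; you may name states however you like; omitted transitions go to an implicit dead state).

start=S0 accept=S1 S0-a->S1 S0-b->S0 S1-a->S0 S1-b->S1

The only thing that matters is how many `a`s have appeared, reduced mod 2. Use one state per residue: S0 for 0, …, S1 for 1. Reading `a` moves to the next residue; anything else stays put. S1 is accepting.
2 states suffice.
        a   b  
>  S0   S1  S0 
 * S1   S0  S1 
(> = start, * = accepting)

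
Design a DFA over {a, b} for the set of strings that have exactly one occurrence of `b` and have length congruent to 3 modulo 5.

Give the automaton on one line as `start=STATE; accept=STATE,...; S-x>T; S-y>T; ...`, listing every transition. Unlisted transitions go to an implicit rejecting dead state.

Handle the two conditions separately and then intersect. One (3 states) tracks the count of `b`s, saturating at 2; the other (5 states) tracks the input length modulo 5. Each combined state is a pair, one component from each; accept when both components accept. Minimizing collapses redundant product states.
11 states suffice.
          a    b  
>  q0     q1   q2 
   q1     q3   q4 
   q2     q4   q5 
   q3     q6   q7 
   q4     q7   q5 
   q5     q5   q5 
   q6     q8   q9 
 * q7     q9   q5 
   q8     q0  q10 
   q9    q10   q5 
   q10    q2   q5 
(> = start, * = accepting)

start=q0; accept=q7; q0-a>q1; q0-b>q2; q1-a>q3; q1-b>q4; q2-a>q4; q2-b>q5; q3-a>q6; q3-b>q7; q4-a>q7; q4-b>q5; q5-a>q5; q5-b>q5; q6-a>q8; q6-b>q9; q7-a>q9; q7-b>q5; q8-a>q0; q8-b>q10; q9-a>q10; q9-b>q5; q10-a>q2; q10-b>q5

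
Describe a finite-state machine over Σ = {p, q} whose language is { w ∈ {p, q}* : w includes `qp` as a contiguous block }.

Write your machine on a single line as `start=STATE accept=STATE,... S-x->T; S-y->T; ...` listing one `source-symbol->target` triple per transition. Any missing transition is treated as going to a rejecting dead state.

Track how much of `qp` has been matched so far: state A is no progress, C is the absorbing accept state reached once `qp` has occurred. Intermediate states record partial matches; on a mismatch, fall back to the longest reusable overlap.
       p  q 
>  A   A  B 
   B   C  B 
 * C   C  C 
(> = start, * = accepting)

start=A; accept=C; A-p->A; A-q->B; B-p->C; B-q->B; C-p->C; C-q->C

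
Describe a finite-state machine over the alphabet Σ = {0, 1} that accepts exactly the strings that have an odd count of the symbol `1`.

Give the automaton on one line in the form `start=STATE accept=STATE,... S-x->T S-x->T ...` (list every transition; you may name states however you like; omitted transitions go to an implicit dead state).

start=q0 accept=q1 q0-0->q0 q0-1->q1 q1-0->q1 q1-1->q0

The only thing that matters is how many `1`s have appeared, reduced mod 2. Use one state per residue: q0 for 0, …, q1 for 1. Reading `1` moves to the next residue; anything else stays put. q1 is accepting.
A 2-state machine:
        0   1  
>  q0   q0  q1 
 * q1   q1  q0 
(> = start, * = accepting)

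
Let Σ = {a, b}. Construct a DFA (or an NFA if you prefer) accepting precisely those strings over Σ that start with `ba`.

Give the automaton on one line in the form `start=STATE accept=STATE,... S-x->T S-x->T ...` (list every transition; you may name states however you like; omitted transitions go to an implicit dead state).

Check the first 2 symbols one by one: q0 through q1 record how many have matched `ba` so far; any wrong symbol goes to the dead state q3. After all 2 match we enter the accepting sink q2.
With 4 states:
        a   b  
>  q0   q3  q1 
   q1   q2  q3 
 * q2   q2  q2 
   q3   q3  q3 
(> = start, * = accepting)

start=q0 accept=q2 q0-a->q3 q0-b->q1 q1-a->q2 q1-b->q3 q2-a->q2 q2-b->q2 q3-a->q3 q3-b->q3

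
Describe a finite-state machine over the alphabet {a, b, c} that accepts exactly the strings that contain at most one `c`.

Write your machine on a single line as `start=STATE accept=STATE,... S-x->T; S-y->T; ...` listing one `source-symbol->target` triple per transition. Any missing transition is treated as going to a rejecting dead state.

start=s0; accept=s0,s1; s0-a->s0; s0-b->s0; s0-c->s1; s1-a->s1; s1-b->s1; s1-c->s2; s2-a->s2; s2-b->s2; s2-c->s2

Only the number of `c`s matters, and only up to 2. Make a chain s0 → s1 → s2 advanced by each `c` (with s2 absorbing); every other symbol self-loops. The accepting set is {s0, s1}.
3 states suffice.
        a   b   c  
>* s0   s0  s0  s1 
 * s1   s1  s1  s2 
   s2   s2  s2  s2 
(> = start, * = accepting)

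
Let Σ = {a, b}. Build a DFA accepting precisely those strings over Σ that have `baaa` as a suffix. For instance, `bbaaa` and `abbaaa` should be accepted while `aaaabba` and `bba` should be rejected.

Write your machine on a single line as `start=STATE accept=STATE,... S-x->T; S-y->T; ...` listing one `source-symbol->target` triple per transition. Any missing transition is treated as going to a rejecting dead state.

start=S0; accept=S4; S0-a->S0; S0-b->S1; S1-a->S2; S1-b->S1; S2-a->S3; S2-b->S1; S3-a->S4; S3-b->S1; S4-a->S0; S4-b->S1

Remember how much of `baaa` the current input suffix matches. State S0 means no match yet; S1 means the last symbol is `b`; S2 means the last 2 symbols are `ba`; S3 means the last 3 symbols are `baa`; S4 means the last 4 symbols are `baaa`. Only S4 accepts. On a mismatch, fall back to the longest proper suffix that is still a prefix of `baaa`.
With 5 states:
        a   b  
>  S0   S0  S1 
   S1   S2  S1 
   S2   S3  S1 
   S3   S4  S1 
 * S4   S0  S1 
(> = start, * = accepting)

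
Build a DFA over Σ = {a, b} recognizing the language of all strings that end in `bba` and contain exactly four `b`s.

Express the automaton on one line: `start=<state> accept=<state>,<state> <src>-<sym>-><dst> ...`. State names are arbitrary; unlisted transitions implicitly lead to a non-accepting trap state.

start=s0 accept=s13 s0-a->s0 s0-b->s1 s1-a->s2 s1-b->s3 s2-a->s2 s2-b->s4 s3-a->s5 s3-b->s6 s4-a->s7 s4-b->s6 s5-a->s7 s5-b->s8 s6-a->s9 s6-b->s10 s7-a->s7 s7-b->s8 s8-a->s11 s8-b->s10 s9-a->s11 s9-b->s12 s10-a->s13 s10-b->s14 s11-a->s11 s11-b->s12 s12-a->s15 s12-b->s14 s13-a->s15 s13-b->s16 s14-a->s17 s14-b->s14 s15-a->s15 s15-b->s16 s16-a->s18 s16-b->s14 s17-a->s18 s17-b->s16 s18-a->s18 s18-b->s16

Build one automaton per condition and run them in lockstep. The first has 4 states tracking how much of the suffix `bba` has currently been matched; the second has 6 states tracking the count of `b`s, saturating at 5. A product state is a pair (one from each), accepting exactly when both do.
19 states suffice.
          a    b  
>  s0     s0   s1 
   s1     s2   s3 
   s2     s2   s4 
   s3     s5   s6 
   s4     s7   s6 
   s5     s7   s8 
   s6     s9  s10 
   s7     s7   s8 
   s8    s11  s10 
   s9    s11  s12 
   s10   s13  s14 
   s11   s11  s12 
   s12   s15  s14 
 * s13   s15  s16 
   s14   s17  s14 
   s15   s15  s16 
   s16   s18  s14 
   s17   s18  s16 
   s18   s18  s16 
(> = start, * = accepting)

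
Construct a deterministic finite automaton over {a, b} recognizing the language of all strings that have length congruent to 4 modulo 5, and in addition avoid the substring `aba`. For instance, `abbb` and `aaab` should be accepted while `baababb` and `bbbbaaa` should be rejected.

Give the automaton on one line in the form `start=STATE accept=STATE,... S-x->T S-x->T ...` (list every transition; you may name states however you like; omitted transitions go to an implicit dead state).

start=s0 accept=s10,s11,s12 s0-a->s1 s0-b->s2 s1-a->s3 s1-b->s4 s2-a->s3 s2-b->s5 s3-a->s6 s3-b->s7 s4-a->s8 s4-b->s9 s5-a->s6 s5-b->s9 s6-a->s10 s6-b->s11 s7-a->s8 s7-b->s12 s8-a->s8 s8-b->s8 s9-a->s10 s9-b->s12 s10-a->s13 s10-b->s14 s11-a->s8 s11-b->s0 s12-a->s13 s12-b->s0 s13-a->s1 s13-b->s15 s14-a->s8 s14-b->s2 s15-a->s8 s15-b->s5

Run two small machines in parallel and take their product. The first has 5 states tracking the input length modulo 5; the second has 4 states tracking partial matches of the forbidden pattern `aba`. A product state is a pair (one from each), accepting exactly when both do. Equivalent product states are then merged.
A 16-state machine:
          a    b  
>  s0     s1   s2 
   s1     s3   s4 
   s2     s3   s5 
   s3     s6   s7 
   s4     s8   s9 
   s5     s6   s9 
   s6    s10  s11 
   s7     s8  s12 
   s8     s8   s8 
   s9    s10  s12 
 * s10   s13  s14 
 * s11    s8   s0 
 * s12   s13   s0 
   s13    s1  s15 
   s14    s8   s2 
   s15    s8   s5 
(> = start, * = accepting)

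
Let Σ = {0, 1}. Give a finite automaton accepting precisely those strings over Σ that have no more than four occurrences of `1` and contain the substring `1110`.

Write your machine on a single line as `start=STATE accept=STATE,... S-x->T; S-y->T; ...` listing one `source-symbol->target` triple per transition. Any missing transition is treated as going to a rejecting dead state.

Handle the two conditions separately and then intersect. One (6 states) tracks the count of `1`s, saturating at 5; the other (5 states) tracks whether and how much of `1110` has been seen. Each combined state is a pair, one component from each; accept when both components accept. Minimizing collapses redundant product states.
With 11 states:
          0    1  
>  S0     S0   S1 
   S1     S2   S3 
   S2     S2   S4 
   S3     S5   S6 
   S4     S5   S7 
   S5     S5   S5 
   S6     S8   S9 
   S7     S5   S9 
 * S8     S8  S10 
   S9    S10   S5 
 * S10   S10   S5 
(> = start, * = accepting)

start=S0; accept=S8,S10; S0-0->S0; S0-1->S1; S1-0->S2; S1-1->S3; S2-0->S2; S2-1->S4; S3-0->S5; S3-1->S6; S4-0->S5; S4-1->S7; S5-0->S5; S5-1->S5; S6-0->S8; S6-1->S9; S7-0->S5; S7-1->S9; S8-0->S8; S8-1->S10; S9-0->S10; S9-1->S5; S10-0->S10; S10-1->S5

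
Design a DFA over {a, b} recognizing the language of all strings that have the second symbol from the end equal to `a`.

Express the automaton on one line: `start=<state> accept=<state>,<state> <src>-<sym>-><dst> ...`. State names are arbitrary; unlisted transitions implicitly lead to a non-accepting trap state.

A DFA must remember the last 2 symbols (since which symbol is second-to-last isn't known until the input ends). Use one state per possible window of the last ≤2 symbols; accept from those whose window starts with `a`.
With 7 states:
        a   b  
>  S0   S1  S2 
   S1   S3  S4 
   S2   S5  S6 
 * S3   S3  S4 
 * S4   S5  S6 
   S5   S3  S4 
   S6   S5  S6 
(> = start, * = accepting)

start=S0 accept=S3,S4 S0-a->S1 S0-b->S2 S1-a->S3 S1-b->S4 S2-a->S5 S2-b->S6 S3-a->S3 S3-b->S4 S4-a->S5 S4-b->S6 S5-a->S3 S5-b->S4 S6-a->S5 S6-b->S6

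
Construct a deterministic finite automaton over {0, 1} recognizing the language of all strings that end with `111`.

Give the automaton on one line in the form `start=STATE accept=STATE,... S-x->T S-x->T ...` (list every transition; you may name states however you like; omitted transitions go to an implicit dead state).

Remember how much of `111` the current input suffix matches. State q0 means no match yet; q1 means the last symbol is `1`; q2 means the last 2 symbols are `11`; q3 means the last 3 symbols are `111`. Only q3 accepts. On a mismatch, fall back to the longest proper suffix that is still a prefix of `111`.
With 4 states:
        0   1  
>  q0   q0  q1 
   q1   q0  q2 
   q2   q0  q3 
 * q3   q0  q3 
(> = start, * = accepting)

start=q0 accept=q3 q0-0->q0 q0-1->q1 q1-0->q0 q1-1->q2 q2-0->q0 q2-1->q3 q3-0->q0 q3-1->q3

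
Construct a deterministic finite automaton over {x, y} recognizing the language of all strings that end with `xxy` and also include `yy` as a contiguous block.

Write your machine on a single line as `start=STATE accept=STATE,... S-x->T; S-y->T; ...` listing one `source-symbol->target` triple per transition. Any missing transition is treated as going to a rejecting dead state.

Build one automaton per condition and run them in lockstep. One (4 states) tracks how much of the suffix `xxy` has currently been matched; the other (3 states) tracks whether and how much of `yy` has been seen. Each combined state is a pair, one component from each; accept when both components accept. After merging equivalent states the machine shrinks.
A 6-state machine:
        x   y  
>  q0   q0  q1 
   q1   q0  q2 
   q2   q3  q2 
   q3   q4  q2 
   q4   q4  q5 
 * q5   q3  q2 
(> = start, * = accepting)

start=q0; accept=q5; q0-x->q0; q0-y->q1; q1-x->q0; q1-y->q2; q2-x->q3; q2-y->q2; q3-x->q4; q3-y->q2; q4-x->q4; q4-y->q5; q5-x->q3; q5-y->q2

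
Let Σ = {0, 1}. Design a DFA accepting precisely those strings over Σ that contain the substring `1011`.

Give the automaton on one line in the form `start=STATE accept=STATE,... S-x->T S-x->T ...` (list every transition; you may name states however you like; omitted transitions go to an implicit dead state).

start=S0 accept=S4 S0-0->S0 S0-1->S1 S1-0->S2 S1-1->S1 S2-0->S0 S2-1->S3 S3-0->S2 S3-1->S4 S4-0->S4 S4-1->S4

Track how much of `1011` has been matched so far: state S0 is no progress, S4 is the absorbing accept state reached once `1011` has occurred. Intermediate states record partial matches; on a mismatch, fall back to the longest reusable overlap.
        0   1  
>  S0   S0  S1 
   S1   S2  S1 
   S2   S0  S3 
   S3   S2  S4 
 * S4   S4  S4 
(> = start, * = accepting)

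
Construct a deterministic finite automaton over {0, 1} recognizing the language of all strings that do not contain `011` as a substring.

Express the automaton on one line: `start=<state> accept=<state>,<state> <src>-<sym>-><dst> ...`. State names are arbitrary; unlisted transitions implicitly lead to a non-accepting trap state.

Track partial matches of the forbidden pattern `011`. State s3 is a dead state reached once `011` has occurred; every other state accepts. s0 means no part of `011` is currently matched.
4 states suffice.
        0   1  
>* s0   s1  s0 
 * s1   s1  s2 
 * s2   s1  s3 
   s3   s3  s3 
(> = start, * = accepting)

start=s0 accept=s0,s1,s2 s0-0->s1 s0-1->s0 s1-0->s1 s1-1->s2 s2-0->s1 s2-1->s3 s3-0->s3 s3-1->s3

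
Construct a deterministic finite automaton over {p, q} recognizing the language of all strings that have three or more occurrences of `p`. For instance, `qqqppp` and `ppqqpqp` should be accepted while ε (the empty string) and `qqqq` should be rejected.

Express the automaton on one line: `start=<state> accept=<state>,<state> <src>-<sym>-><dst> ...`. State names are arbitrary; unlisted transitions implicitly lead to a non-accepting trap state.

Only the number of `p`s matters, and only up to 4. Make a chain S0 → S1 → S2 → S3 → S4 advanced by each `p` (with S4 absorbing); every other symbol self-loops. The accepting set is {S3, S4}.
With 5 states:
        p   q  
>  S0   S1  S0 
   S1   S2  S1 
   S2   S3  S2 
 * S3   S4  S3 
 * S4   S4  S4 
(> = start, * = accepting)

start=S0 accept=S3,S4 S0-p->S1 S0-q->S0 S1-p->S2 S1-q->S1 S2-p->S3 S2-q->S2 S3-p->S4 S3-q->S3 S4-p->S4 S4-q->S4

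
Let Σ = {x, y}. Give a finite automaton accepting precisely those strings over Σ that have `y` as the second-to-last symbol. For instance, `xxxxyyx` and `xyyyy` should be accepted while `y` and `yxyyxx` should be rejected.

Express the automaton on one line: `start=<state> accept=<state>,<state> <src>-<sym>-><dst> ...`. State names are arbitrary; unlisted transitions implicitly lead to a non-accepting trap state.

start=q0 accept=q5,q6 q0-x->q1 q0-y->q2 q1-x->q3 q1-y->q4 q2-x->q5 q2-y->q6 q3-x->q3 q3-y->q4 q4-x->q5 q4-y->q6 q5-x->q3 q5-y->q4 q6-x->q5 q6-y->q6

A DFA must remember the last 2 symbols (since which symbol is second-to-last isn't known until the input ends). Use one state per possible window of the last ≤2 symbols; accept from those whose window starts with `y`.
        x   y  
>  q0   q1  q2 
   q1   q3  q4 
   q2   q5  q6 
   q3   q3  q4 
   q4   q5  q6 
 * q5   q3  q4 
 * q6   q5  q6 
(> = start, * = accepting)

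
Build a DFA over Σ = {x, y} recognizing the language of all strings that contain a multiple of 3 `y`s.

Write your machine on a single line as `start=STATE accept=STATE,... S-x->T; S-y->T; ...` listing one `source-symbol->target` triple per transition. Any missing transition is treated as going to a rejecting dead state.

Keep the running count of `y`s modulo 3: each `y` advances along the cycle q0 → q1 → q2 → q0 while other symbols loop. Accept at q0.
3 states suffice.
        x   y  
>* q0   q0  q1 
   q1   q1  q2 
   q2   q2  q0 
(> = start, * = accepting)

start=q0; accept=q0; q0-x->q0; q0-y->q1; q1-x->q1; q1-y->q2; q2-x->q2; q2-y->q0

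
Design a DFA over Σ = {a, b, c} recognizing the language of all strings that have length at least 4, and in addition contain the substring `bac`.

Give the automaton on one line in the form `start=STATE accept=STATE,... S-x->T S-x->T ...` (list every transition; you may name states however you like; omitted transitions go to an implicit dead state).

Build one automaton per condition and run them in lockstep. The first has 6 states tracking the input length, saturating at 5; the second has 4 states tracking whether and how much of `bac` has been seen. A product state is a pair (one from each), accepting exactly when both do. After merging equivalent states the machine shrinks.
        a   b   c  
>  q0   q1  q2  q1 
   q1   q1  q3  q1 
   q2   q4  q3  q1 
   q3   q5  q3  q1 
   q4   q1  q3  q6 
   q5   q1  q3  q7 
   q6   q7  q7  q7 
 * q7   q7  q7  q7 
(> = start, * = accepting)

start=q0 accept=q7 q0-a->q1 q0-b->q2 q0-c->q1 q1-a->q1 q1-b->q3 q1-c->q1 q2-a->q4 q2-b->q3 q2-c->q1 q3-a->q5 q3-b->q3 q3-c->q1 q4-a->q1 q4-b->q3 q4-c->q6 q5-a->q1 q5-b->q3 q5-c->q7 q6-a->q7 q6-b->q7 q6-c->q7 q7-a->q7 q7-b->q7 q7-c->q7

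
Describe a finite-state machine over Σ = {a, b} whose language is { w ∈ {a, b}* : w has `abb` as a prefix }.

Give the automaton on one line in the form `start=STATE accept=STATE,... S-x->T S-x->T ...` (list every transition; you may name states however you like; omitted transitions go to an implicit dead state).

Walk along `abb` while the input agrees: from S0 take `a` to S1, and so on. Any deviation drops to the rejecting sink S4. Once S3 is reached the prefix is confirmed and every continuation is accepted.
With 5 states:
        a   b  
>  S0   S1  S4 
   S1   S4  S2 
   S2   S4  S3 
 * S3   S3  S3 
   S4   S4  S4 
(> = start, * = accepting)

start=S0 accept=S3 S0-a->S1 S0-b->S4 S1-a->S4 S1-b->S2 S2-a->S4 S2-b->S3 S3-a->S3 S3-b->S3 S4-a->S4 S4-b->S4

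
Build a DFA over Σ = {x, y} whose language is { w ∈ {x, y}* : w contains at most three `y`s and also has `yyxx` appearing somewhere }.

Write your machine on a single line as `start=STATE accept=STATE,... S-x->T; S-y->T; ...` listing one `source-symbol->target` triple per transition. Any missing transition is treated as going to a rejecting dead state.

start=s0; accept=s8,s12; s0-x->s0; s0-y->s1; s1-x->s2; s1-y->s3; s2-x->s2; s2-y->s4; s3-x->s5; s3-y->s6; s4-x->s7; s4-y->s6; s5-x->s8; s5-y->s9; s6-x->s10; s6-y->s11; s7-x->s7; s7-y->s9; s8-x->s8; s8-y->s12; s9-x->s13; s9-y->s11; s10-x->s12; s10-y->s14; s11-x->s15; s11-y->s11; s12-x->s12; s12-y->s16; s13-x->s13; s13-y->s14; s14-x->s17; s14-y->s11; s15-x->s16; s15-y->s14; s16-x->s16; s16-y->s16; s17-x->s17; s17-y->s14

Build one automaton per condition and run them in lockstep. One (5 states) tracks the count of `y`s, saturating at 4; the other (5 states) tracks whether and how much of `yyxx` has been seen. Each combined state is a pair, one component from each; accept when both components accept.
With 18 states:
          x    y  
>  s0     s0   s1 
   s1     s2   s3 
   s2     s2   s4 
   s3     s5   s6 
   s4     s7   s6 
   s5     s8   s9 
   s6    s10  s11 
   s7     s7   s9 
 * s8     s8  s12 
   s9    s13  s11 
   s10   s12  s14 
   s11   s15  s11 
 * s12   s12  s16 
   s13   s13  s14 
   s14   s17  s11 
   s15   s16  s14 
   s16   s16  s16 
   s17   s17  s14 
(> = start, * = accepting)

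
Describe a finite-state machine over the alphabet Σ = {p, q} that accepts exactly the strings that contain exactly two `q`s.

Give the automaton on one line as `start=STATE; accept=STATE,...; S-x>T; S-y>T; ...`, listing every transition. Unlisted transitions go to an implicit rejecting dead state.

Only the number of `q`s matters, and only up to 3. Make a chain S0 → S1 → S2 → S3 advanced by each `q` (with S3 absorbing); every other symbol self-loops. The accepting set is {S2}.
        p   q  
>  S0   S0  S1 
   S1   S1  S2 
 * S2   S2  S3 
   S3   S3  S3 
(> = start, * = accepting)

start=S0; accept=S2; S0-p>S0; S0-q>S1; S1-p>S1; S1-q>S2; S2-p>S2; S2-q>S3; S3-p>S3; S3-q>S3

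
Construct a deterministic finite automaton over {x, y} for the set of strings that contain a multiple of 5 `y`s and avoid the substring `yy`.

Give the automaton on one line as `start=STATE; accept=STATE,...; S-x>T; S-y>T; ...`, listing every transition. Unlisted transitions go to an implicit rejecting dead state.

Handle the two conditions separately and then intersect. One (5 states) tracks the count of `y`s modulo 5; the other (3 states) tracks partial matches of the forbidden pattern `yy`. Each combined state is a pair, one component from each; accept when both components accept.
          x    y  
>* q0     q0   q1 
   q1     q2   q3 
   q2     q2   q4 
   q3     q3   q5 
   q4     q6   q5 
   q5     q5   q7 
   q6     q6   q8 
   q7     q7   q9 
   q8    q10   q7 
   q9     q9  q11 
   q10   q10  q12 
   q11   q11   q3 
   q12   q13   q9 
   q13   q13  q14 
 * q14    q0  q11 
(> = start, * = accepting)

start=q0; accept=q0,q14; q0-x>q0; q0-y>q1; q1-x>q2; q1-y>q3; q2-x>q2; q2-y>q4; q3-x>q3; q3-y>q5; q4-x>q6; q4-y>q5; q5-x>q5; q5-y>q7; q6-x>q6; q6-y>q8; q7-x>q7; q7-y>q9; q8-x>q10; q8-y>q7; q9-x>q9; q9-y>q11; q10-x>q10; q10-y>q12; q11-x>q11; q11-y>q3; q12-x>q13; q12-y>q9; q13-x>q13; q13-y>q14; q14-x>q0; q14-y>q11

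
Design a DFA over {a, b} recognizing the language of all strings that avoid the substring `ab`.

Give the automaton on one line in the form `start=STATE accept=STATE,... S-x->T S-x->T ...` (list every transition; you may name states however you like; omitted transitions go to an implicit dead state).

Track partial matches of the forbidden pattern `ab`. State q2 is a dead state reached once `ab` has occurred; every other state accepts. q0 means no part of `ab` is currently matched.
        a   b  
>* q0   q1  q0 
 * q1   q1  q2 
   q2   q2  q2 
(> = start, * = accepting)

start=q0 accept=q0,q1 q0-a->q1 q0-b->q0 q1-a->q1 q1-b->q2 q2-a->q2 q2-b->q2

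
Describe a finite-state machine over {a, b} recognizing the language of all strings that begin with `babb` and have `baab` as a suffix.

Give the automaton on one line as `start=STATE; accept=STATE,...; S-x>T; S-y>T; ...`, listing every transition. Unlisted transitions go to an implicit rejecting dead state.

start=q0; accept=q9; q0-a>q1; q0-b>q2; q1-a>q1; q1-b>q1; q2-a>q3; q2-b>q1; q3-a>q1; q3-b>q4; q4-a>q1; q4-b>q5; q5-a>q6; q5-b>q5; q6-a>q7; q6-b>q5; q7-a>q8; q7-b>q9; q8-a>q8; q8-b>q5; q9-a>q6; q9-b>q5

Build one automaton per condition and run them in lockstep. The first has 6 states tracking whether the input so far still matches the prefix `babb`; the second has 5 states tracking how much of the suffix `baab` has currently been matched. A product state is a pair (one from each), accepting exactly when both do. Equivalent product states are then merged.
With 10 states:
        a   b  
>  q0   q1  q2 
   q1   q1  q1 
   q2   q3  q1 
   q3   q1  q4 
   q4   q1  q5 
   q5   q6  q5 
   q6   q7  q5 
   q7   q8  q9 
   q8   q8  q5 
 * q9   q6  q5 
(> = start, * = accepting)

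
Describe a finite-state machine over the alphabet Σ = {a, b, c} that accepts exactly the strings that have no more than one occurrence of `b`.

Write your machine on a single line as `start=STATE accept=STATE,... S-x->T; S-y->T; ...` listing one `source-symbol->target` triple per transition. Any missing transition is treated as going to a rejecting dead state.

Count `b`s, saturating at 2: state S0 means no `b` yet, S1 means one `b` seen, S2 means more than one. Each `b` increments (capped at S2); other symbols loop. Accept from {S0, S1}.
3 states suffice.
        a   b   c  
>* S0   S0  S1  S0 
 * S1   S1  S2  S1 
   S2   S2  S2  S2 
(> = start, * = accepting)

start=S0; accept=S0,S1; S0-a->S0; S0-b->S1; S0-c->S0; S1-a->S1; S1-b->S2; S1-c->S1; S2-a->S2; S2-b->S2; S2-c->S2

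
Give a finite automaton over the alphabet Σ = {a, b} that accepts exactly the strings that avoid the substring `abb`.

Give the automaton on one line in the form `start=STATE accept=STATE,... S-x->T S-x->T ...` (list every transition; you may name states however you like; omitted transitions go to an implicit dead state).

This is the complement of 'contains `abb`'. Use the same substring-matching states — q0 through q3 holding how much of `abb` has just been matched — but flip the accepting set: everything except the trap q3 accepts.
A 4-state machine:
        a   b  
>* q0   q1  q0 
 * q1   q1  q2 
 * q2   q1  q3 
   q3   q3  q3 
(> = start, * = accepting)

start=q0 accept=q0,q1,q2 q0-a->q1 q0-b->q0 q1-a->q1 q1-b->q2 q2-a->q1 q2-b->q3 q3-a->q3 q3-b->q3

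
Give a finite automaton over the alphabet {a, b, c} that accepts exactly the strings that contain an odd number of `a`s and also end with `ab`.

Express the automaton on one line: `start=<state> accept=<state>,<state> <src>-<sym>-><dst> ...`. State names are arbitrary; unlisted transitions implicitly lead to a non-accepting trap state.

Run two small machines in parallel and take their product. The first has 2 states tracking the count of `a`s modulo 2; the second has 3 states tracking how much of the suffix `ab` has currently been matched. A product state is a pair (one from each), accepting exactly when both do. Minimizing collapses redundant product states.
4 states suffice.
        a   b   c  
>  s0   s1  s0  s0 
   s1   s0  s2  s3 
 * s2   s0  s3  s3 
   s3   s0  s3  s3 
(> = start, * = accepting)

start=s0 accept=s2 s0-a->s1 s0-b->s0 s0-c->s0 s1-a->s0 s1-b->s2 s1-c->s3 s2-a->s0 s2-b->s3 s2-c->s3 s3-a->s0 s3-b->s3 s3-c->s3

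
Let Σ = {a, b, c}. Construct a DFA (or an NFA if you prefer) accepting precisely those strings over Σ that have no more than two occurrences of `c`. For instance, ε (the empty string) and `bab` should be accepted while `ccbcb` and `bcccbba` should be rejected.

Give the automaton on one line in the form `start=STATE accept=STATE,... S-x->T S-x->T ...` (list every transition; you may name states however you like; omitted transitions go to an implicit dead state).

start=q0 accept=q0,q1,q2 q0-a->q0 q0-b->q0 q0-c->q1 q1-a->q1 q1-b->q1 q1-c->q2 q2-a->q2 q2-b->q2 q2-c->q3 q3-a->q3 q3-b->q3 q3-c->q3

Only the number of `c`s matters, and only up to 3. Make a chain q0 → q1 → q2 → q3 advanced by each `c` (with q3 absorbing); every other symbol self-loops. The accepting set is {q0, q1, q2}.
A 4-state machine:
        a   b   c  
>* q0   q0  q0  q1 
 * q1   q1  q1  q2 
 * q2   q2  q2  q3 
   q3   q3  q3  q3 
(> = start, * = accepting)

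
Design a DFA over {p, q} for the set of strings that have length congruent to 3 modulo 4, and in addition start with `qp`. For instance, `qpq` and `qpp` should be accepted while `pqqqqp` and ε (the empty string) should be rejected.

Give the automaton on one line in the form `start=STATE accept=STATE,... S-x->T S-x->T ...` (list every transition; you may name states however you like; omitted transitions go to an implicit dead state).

Handle the two conditions separately and then intersect. One (4 states) tracks the input length modulo 4; the other (4 states) tracks whether the input so far still matches the prefix `qp`. Each combined state is a pair, one component from each; accept when both components accept. Equivalent product states are then merged.
With 7 states:
       p  q 
>  A   B  C 
   B   B  B 
   C   D  B 
   D   E  E 
 * E   F  F 
   F   G  G 
   G   D  D 
(> = start, * = accepting)

start=A accept=E A-p->B A-q->C B-p->B B-q->B C-p->D C-q->B D-p->E D-q->E E-p->F E-q->F F-p->G F-q->G G-p->D G-q->D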